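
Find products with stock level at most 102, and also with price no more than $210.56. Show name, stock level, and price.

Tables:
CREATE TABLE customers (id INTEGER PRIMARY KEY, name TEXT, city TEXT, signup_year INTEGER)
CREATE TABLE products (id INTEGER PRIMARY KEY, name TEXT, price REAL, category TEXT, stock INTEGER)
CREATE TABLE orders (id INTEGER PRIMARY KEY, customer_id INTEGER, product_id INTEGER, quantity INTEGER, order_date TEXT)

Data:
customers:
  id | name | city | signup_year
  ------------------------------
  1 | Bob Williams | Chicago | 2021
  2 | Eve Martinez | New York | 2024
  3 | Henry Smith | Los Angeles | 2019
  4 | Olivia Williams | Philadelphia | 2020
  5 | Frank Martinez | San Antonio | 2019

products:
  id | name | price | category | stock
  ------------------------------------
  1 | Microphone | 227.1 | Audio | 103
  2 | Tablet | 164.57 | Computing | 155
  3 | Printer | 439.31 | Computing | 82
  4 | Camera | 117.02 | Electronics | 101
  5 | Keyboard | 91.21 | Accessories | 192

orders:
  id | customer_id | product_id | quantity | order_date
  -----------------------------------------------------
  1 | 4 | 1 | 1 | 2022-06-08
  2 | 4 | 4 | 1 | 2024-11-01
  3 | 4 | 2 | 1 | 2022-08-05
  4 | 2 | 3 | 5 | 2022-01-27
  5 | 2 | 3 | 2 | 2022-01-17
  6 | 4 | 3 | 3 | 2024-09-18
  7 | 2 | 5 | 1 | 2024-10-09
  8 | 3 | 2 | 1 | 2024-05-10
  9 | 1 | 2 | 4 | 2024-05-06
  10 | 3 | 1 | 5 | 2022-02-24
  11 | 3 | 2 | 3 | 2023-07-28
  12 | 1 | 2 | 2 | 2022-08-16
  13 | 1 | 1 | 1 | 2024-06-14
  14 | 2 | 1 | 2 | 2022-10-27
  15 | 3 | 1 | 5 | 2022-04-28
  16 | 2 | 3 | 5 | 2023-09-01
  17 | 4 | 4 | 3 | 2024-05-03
SELECT name, stock, price FROM products WHERE stock <= 102 AND price <= 210.56

Execution result:
name | stock | price
Camera | 101 | 117.02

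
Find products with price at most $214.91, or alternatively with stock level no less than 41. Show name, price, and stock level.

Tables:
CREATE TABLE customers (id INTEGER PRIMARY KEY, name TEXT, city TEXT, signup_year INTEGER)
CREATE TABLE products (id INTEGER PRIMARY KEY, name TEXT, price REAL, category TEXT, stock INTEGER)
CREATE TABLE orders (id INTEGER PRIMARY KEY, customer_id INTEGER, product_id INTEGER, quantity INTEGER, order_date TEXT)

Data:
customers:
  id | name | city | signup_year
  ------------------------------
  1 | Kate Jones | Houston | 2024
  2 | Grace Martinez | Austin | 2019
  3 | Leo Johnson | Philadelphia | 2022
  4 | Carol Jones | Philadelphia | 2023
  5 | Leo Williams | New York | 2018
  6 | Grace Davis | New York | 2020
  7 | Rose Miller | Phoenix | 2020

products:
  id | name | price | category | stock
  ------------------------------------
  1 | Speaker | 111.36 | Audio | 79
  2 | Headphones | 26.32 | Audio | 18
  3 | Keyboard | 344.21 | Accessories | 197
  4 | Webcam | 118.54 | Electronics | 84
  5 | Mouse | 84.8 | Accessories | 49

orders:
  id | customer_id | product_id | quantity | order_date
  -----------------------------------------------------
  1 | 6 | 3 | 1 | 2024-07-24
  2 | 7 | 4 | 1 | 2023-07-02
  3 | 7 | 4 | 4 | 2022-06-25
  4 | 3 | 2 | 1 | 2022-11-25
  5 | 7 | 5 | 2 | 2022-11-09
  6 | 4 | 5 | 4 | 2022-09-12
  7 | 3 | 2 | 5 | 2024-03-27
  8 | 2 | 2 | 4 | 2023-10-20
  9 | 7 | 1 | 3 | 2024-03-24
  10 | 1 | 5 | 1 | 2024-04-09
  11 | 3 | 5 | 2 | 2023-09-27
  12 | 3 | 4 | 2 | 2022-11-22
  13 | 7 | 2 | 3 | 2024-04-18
SELECT name, price, stock FROM products WHERE price <= 214.91 OR stock >= 41

Execution result:
name | price | stock
Speaker | 111.36 | 79
Headphones | 26.32 | 18
Keyboard | 344.21 | 197
Webcam | 118.54 | 84
Mouse | 84.80 | 49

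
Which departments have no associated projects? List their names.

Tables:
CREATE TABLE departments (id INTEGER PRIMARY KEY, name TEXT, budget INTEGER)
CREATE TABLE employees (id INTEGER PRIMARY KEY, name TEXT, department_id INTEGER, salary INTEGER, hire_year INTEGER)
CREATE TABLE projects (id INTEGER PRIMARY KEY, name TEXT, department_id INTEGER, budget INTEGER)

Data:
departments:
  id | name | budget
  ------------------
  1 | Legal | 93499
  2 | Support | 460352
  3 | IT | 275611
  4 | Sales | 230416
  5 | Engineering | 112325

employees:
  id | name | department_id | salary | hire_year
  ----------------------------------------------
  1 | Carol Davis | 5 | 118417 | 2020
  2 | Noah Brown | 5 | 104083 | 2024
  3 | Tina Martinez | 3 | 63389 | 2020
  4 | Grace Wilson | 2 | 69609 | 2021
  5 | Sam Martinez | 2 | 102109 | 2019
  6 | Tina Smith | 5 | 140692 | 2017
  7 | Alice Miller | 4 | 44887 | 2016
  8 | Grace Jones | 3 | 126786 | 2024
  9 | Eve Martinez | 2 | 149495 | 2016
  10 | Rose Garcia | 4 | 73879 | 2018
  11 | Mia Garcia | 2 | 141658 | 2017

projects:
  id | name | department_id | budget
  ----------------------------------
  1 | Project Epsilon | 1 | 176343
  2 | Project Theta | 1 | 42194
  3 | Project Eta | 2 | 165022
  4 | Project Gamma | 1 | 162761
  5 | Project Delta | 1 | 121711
SELECT p.name FROM departments p LEFT JOIN projects c ON c.department_id = p.id WHERE c.id IS NULL

Execution result:
name
IT
Sales
Engineering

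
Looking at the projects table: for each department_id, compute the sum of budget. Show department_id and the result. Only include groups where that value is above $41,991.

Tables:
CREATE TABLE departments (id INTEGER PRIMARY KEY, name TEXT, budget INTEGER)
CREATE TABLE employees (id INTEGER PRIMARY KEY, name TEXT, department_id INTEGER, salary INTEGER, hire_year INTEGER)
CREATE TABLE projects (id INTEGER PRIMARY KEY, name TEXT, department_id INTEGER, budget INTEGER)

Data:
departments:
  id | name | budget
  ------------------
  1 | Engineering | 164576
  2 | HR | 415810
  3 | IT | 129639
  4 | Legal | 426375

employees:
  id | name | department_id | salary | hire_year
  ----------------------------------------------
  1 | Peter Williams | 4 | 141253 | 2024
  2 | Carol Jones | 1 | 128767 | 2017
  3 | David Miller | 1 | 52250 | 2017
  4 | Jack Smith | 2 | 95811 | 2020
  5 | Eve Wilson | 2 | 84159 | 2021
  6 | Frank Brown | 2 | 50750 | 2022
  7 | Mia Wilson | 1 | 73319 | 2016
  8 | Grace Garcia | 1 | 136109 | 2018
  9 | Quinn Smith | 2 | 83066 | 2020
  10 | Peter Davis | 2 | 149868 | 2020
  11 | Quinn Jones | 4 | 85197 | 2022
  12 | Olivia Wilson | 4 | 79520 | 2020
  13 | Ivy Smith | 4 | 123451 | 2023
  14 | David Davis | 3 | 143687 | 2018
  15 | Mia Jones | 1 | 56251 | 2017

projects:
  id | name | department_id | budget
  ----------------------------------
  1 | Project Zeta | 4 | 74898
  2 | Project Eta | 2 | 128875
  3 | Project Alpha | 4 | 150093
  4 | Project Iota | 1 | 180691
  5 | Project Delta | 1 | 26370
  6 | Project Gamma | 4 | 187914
SELECT department_id, SUM(budget) AS sum_budget FROM projects GROUP BY department_id HAVING SUM(budget) > 41991

Execution result:
department_id | sum_budget
1 | 207061
2 | 128875
4 | 412905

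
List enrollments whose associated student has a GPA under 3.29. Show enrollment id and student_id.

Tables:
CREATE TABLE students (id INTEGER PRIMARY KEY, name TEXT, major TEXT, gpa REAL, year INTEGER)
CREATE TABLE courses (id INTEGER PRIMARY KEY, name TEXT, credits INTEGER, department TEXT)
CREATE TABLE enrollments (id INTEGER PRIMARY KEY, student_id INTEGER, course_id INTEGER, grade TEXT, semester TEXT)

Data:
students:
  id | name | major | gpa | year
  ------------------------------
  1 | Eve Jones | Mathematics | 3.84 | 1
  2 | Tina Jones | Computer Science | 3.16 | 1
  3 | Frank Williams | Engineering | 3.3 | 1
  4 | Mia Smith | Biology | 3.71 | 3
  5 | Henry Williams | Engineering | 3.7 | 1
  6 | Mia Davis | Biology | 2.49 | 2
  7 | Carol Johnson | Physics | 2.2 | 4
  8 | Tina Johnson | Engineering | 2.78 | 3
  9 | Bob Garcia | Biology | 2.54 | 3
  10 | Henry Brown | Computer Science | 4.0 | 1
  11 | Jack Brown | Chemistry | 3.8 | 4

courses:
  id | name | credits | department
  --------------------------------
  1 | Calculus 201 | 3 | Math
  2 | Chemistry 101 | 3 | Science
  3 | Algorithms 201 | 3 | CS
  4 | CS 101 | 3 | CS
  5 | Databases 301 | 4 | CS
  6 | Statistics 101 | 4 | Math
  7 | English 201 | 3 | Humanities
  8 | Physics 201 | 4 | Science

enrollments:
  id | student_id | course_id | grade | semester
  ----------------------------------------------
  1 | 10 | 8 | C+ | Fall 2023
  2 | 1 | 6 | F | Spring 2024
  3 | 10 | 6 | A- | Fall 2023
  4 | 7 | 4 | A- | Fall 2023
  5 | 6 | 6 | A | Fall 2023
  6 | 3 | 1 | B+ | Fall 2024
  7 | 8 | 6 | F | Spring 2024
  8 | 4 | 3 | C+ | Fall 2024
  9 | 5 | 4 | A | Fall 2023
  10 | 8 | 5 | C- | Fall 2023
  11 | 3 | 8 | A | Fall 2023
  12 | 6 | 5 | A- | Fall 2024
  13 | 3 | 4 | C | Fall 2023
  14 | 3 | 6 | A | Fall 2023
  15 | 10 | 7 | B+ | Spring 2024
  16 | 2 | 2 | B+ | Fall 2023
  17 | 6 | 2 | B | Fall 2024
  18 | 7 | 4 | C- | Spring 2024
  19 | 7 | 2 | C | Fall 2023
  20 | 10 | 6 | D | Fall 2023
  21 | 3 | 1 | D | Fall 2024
SELECT id, student_id FROM enrollments WHERE student_id IN (SELECT id FROM students WHERE gpa < 3.29)

Execution result:
id | student_id
4 | 7
5 | 6
7 | 8
10 | 8
12 | 6
16 | 2
17 | 6
18 | 7
19 | 7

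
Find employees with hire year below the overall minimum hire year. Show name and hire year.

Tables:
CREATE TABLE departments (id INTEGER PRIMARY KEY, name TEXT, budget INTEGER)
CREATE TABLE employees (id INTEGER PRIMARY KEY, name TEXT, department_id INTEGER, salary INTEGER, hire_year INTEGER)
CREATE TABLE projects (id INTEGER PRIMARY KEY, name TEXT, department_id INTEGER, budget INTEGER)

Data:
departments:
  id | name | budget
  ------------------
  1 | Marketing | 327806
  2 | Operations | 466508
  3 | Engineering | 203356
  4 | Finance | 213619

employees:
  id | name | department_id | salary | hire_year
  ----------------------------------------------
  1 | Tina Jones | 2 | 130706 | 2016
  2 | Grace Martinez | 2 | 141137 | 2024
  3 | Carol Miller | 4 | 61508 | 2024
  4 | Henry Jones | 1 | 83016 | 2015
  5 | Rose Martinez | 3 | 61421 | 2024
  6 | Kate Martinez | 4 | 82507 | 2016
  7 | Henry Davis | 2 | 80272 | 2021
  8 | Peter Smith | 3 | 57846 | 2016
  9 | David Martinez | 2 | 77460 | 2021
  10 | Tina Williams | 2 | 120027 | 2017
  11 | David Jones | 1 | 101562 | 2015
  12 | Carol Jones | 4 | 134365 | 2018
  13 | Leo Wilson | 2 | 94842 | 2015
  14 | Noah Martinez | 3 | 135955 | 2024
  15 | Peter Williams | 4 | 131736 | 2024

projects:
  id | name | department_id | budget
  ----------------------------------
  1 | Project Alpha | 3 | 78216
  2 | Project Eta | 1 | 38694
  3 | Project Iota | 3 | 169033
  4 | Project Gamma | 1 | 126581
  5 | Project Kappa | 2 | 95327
SELECT name, hire_year FROM employees WHERE hire_year < (SELECT MIN(hire_year) FROM employees)

Execution result:
(no rows)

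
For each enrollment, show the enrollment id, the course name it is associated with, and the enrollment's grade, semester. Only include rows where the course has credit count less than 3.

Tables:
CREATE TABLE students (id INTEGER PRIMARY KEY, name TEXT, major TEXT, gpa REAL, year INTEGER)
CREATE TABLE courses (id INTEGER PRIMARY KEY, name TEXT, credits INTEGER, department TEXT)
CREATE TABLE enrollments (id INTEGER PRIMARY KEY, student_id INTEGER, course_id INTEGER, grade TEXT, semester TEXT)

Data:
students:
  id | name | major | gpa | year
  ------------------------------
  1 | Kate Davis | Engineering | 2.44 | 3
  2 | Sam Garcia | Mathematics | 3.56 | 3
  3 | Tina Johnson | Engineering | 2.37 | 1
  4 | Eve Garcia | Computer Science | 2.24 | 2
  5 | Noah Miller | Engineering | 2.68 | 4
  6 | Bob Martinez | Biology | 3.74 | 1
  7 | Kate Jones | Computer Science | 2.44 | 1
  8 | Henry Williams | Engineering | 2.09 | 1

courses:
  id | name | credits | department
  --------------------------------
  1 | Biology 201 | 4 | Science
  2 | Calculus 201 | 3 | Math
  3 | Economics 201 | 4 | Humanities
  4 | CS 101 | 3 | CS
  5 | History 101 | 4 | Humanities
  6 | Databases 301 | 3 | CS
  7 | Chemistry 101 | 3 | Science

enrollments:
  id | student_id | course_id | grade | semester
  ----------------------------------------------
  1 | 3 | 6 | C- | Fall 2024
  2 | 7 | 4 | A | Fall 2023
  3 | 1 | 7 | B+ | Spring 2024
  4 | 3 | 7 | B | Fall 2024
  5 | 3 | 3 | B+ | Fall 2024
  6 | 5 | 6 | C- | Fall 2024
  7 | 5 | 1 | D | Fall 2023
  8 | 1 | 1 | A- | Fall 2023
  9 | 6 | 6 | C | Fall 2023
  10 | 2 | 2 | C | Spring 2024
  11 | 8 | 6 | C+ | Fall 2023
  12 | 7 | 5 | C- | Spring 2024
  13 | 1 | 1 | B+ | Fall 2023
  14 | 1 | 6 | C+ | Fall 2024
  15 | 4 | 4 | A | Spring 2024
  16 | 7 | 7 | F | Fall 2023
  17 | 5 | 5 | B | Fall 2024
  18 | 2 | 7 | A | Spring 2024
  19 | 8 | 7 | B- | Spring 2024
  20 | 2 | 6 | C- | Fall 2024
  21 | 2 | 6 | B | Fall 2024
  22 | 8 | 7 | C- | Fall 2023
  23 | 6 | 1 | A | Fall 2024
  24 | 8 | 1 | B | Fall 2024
SELECT c.id, p.name AS course, c.grade, c.semester FROM enrollments c JOIN courses p ON c.course_id = p.id WHERE p.credits < 3

Execution result:
(no rows)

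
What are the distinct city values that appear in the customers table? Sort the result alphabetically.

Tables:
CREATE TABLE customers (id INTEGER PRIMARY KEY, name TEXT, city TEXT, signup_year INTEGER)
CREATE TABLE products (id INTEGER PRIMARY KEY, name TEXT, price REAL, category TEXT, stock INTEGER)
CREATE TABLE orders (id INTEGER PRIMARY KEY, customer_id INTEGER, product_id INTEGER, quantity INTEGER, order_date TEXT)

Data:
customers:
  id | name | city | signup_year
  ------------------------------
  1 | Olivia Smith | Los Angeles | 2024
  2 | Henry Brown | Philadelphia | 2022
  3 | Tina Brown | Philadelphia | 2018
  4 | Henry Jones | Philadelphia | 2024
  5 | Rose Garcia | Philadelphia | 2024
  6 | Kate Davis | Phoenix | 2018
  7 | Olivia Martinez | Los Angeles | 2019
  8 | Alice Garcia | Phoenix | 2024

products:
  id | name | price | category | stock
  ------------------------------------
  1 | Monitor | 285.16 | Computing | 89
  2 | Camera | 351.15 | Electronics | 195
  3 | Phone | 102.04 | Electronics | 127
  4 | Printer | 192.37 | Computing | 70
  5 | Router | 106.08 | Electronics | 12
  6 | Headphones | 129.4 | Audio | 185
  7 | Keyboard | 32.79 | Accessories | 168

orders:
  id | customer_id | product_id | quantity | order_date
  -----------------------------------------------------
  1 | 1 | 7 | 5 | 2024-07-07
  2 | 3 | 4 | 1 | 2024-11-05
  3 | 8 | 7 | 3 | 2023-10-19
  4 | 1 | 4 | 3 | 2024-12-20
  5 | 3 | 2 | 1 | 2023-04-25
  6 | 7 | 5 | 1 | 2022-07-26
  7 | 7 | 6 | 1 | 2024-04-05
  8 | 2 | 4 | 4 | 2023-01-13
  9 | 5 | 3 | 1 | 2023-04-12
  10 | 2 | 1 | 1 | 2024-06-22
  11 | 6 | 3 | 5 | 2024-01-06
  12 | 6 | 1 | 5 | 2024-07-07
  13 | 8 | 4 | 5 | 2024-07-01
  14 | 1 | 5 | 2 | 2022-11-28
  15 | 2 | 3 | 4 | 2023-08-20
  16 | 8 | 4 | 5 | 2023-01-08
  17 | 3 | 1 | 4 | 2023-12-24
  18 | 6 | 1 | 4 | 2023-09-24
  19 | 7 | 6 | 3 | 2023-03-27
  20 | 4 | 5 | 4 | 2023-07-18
SELECT DISTINCT city FROM customers ORDER BY city

Execution result:
city
Los Angeles
Philadelphia
Phoenix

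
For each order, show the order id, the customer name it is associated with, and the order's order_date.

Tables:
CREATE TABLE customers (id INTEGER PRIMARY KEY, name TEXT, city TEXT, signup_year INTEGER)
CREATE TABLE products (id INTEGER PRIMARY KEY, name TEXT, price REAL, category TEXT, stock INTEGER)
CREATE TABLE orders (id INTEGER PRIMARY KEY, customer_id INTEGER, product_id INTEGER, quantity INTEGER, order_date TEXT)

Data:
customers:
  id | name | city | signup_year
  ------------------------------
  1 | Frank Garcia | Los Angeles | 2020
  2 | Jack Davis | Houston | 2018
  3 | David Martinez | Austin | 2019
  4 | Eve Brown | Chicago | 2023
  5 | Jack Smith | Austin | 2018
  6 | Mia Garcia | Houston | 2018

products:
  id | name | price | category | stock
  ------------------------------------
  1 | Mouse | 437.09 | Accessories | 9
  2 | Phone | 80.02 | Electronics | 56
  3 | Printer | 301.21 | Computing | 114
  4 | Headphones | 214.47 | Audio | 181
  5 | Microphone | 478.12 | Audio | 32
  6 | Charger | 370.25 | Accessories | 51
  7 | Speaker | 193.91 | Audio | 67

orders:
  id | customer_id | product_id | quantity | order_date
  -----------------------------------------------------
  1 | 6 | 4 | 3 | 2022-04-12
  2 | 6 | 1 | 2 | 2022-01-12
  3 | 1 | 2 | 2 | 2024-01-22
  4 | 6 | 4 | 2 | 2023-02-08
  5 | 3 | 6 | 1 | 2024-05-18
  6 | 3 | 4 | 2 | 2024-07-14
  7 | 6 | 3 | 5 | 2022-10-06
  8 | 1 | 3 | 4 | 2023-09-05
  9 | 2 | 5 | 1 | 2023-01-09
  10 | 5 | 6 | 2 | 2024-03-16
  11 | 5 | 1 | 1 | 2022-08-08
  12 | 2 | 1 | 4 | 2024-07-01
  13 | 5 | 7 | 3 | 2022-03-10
SELECT c.id, p.name AS customer, c.order_date FROM orders c JOIN customers p ON c.customer_id = p.id

Execution result:
id | customer | order_date
1 | Mia Garcia | 2022-04-12
2 | Mia Garcia | 2022-01-12
3 | Frank Garcia | 2024-01-22
4 | Mia Garcia | 2023-02-08
5 | David Martinez | 2024-05-18
6 | David Martinez | 2024-07-14
7 | Mia Garcia | 2022-10-06
8 | Frank Garcia | 2023-09-05
9 | Jack Davis | 2023-01-09
10 | Jack Smith | 2024-03-16
11 | Jack Smith | 2022-08-08
12 | Jack Davis | 2024-07-01
13 | Jack Smith | 2022-03-10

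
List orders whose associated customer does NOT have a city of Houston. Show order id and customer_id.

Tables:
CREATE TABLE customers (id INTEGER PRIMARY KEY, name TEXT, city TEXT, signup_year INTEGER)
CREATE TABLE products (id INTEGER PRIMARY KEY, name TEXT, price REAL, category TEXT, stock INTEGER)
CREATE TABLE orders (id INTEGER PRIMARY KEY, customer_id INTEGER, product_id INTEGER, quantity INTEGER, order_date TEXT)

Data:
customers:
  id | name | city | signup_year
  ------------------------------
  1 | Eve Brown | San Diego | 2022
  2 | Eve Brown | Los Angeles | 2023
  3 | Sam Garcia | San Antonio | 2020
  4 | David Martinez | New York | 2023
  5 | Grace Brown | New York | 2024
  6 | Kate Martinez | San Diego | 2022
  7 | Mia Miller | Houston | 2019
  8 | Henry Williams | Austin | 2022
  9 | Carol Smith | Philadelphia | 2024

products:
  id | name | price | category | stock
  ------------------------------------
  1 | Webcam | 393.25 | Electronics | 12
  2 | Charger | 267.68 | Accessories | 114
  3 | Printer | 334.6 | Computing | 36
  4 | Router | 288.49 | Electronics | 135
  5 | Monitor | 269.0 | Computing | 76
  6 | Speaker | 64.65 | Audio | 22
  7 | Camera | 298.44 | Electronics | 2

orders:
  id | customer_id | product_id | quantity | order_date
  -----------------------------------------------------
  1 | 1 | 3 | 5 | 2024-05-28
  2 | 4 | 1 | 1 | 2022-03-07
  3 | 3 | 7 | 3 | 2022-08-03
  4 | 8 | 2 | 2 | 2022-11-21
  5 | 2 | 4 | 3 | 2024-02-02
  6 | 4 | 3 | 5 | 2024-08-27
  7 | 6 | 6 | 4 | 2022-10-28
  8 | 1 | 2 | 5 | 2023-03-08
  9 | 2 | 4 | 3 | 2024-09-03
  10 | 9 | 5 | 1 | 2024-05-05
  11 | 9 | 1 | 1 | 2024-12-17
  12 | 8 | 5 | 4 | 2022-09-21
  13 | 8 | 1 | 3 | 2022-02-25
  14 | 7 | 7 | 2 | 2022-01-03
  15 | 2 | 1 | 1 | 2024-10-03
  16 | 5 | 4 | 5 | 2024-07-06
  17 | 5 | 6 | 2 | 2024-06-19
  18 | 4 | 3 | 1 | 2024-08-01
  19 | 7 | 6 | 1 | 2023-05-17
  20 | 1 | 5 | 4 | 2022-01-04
SELECT id, customer_id FROM orders WHERE customer_id NOT IN (SELECT id FROM customers WHERE city = 'Houston')

Execution result:
id | customer_id
1 | 1
2 | 4
3 | 3
4 | 8
5 | 2
6 | 4
7 | 6
8 | 1
9 | 2
10 | 9
11 | 9
12 | 8
13 | 8
15 | 2
16 | 5
17 | 5
18 | 4
20 | 1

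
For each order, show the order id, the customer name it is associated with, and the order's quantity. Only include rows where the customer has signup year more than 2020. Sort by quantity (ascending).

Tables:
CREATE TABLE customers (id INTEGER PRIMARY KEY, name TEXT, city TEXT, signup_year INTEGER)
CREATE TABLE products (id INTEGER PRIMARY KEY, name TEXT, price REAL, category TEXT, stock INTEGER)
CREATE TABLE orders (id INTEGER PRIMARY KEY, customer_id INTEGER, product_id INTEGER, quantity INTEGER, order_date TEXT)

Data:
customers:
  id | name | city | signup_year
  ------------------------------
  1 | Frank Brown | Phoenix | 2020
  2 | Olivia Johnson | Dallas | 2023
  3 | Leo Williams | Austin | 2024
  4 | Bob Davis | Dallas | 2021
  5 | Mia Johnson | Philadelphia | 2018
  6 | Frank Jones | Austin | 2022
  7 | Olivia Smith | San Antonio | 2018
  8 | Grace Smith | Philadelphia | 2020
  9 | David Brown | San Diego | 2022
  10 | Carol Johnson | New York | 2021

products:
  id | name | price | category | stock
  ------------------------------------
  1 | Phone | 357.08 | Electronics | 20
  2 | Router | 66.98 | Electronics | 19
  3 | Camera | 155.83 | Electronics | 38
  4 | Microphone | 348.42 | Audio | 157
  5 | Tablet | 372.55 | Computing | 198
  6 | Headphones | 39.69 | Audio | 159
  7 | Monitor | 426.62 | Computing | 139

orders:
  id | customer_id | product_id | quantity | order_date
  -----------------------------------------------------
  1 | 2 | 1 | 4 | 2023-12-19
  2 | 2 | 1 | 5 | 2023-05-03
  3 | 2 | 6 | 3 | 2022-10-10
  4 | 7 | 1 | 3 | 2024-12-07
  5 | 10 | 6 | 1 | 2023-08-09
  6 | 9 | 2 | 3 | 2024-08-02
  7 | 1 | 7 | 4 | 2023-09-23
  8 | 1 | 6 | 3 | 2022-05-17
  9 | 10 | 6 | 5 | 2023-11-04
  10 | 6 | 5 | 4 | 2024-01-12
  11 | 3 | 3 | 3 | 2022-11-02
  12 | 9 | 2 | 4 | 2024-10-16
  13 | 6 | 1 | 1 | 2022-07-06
SELECT c.id, p.name AS customer, c.quantity FROM orders c JOIN customers p ON c.customer_id = p.id WHERE p.signup_year > 2020 ORDER BY c.quantity ASC

Execution result:
id | customer | quantity
5 | Carol Johnson | 1
13 | Frank Jones | 1
3 | Olivia Johnson | 3
6 | David Brown | 3
11 | Leo Williams | 3
1 | Olivia Johnson | 4
10 | Frank Jones | 4
12 | David Brown | 4
2 | Olivia Johnson | 5
9 | Carol Johnson | 5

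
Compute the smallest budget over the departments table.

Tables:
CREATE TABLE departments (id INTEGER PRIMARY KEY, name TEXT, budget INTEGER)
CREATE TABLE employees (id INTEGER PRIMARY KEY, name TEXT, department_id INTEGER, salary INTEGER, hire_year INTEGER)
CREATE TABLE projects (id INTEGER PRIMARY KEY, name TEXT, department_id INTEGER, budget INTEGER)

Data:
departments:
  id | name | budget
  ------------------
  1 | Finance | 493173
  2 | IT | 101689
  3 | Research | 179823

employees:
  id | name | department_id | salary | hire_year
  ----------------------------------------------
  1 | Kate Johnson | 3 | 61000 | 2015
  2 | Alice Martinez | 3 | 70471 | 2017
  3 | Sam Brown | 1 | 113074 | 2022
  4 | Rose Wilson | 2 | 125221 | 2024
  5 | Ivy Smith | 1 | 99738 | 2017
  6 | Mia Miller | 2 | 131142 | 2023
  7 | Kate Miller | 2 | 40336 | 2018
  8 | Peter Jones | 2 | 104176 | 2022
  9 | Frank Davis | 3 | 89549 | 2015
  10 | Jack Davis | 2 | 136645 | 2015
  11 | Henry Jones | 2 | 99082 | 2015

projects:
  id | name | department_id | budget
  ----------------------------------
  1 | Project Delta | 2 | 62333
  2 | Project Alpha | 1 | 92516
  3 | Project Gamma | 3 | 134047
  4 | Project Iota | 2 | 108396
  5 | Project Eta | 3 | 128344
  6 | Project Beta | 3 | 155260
SELECT MIN(budget) FROM departments

Execution result:
101689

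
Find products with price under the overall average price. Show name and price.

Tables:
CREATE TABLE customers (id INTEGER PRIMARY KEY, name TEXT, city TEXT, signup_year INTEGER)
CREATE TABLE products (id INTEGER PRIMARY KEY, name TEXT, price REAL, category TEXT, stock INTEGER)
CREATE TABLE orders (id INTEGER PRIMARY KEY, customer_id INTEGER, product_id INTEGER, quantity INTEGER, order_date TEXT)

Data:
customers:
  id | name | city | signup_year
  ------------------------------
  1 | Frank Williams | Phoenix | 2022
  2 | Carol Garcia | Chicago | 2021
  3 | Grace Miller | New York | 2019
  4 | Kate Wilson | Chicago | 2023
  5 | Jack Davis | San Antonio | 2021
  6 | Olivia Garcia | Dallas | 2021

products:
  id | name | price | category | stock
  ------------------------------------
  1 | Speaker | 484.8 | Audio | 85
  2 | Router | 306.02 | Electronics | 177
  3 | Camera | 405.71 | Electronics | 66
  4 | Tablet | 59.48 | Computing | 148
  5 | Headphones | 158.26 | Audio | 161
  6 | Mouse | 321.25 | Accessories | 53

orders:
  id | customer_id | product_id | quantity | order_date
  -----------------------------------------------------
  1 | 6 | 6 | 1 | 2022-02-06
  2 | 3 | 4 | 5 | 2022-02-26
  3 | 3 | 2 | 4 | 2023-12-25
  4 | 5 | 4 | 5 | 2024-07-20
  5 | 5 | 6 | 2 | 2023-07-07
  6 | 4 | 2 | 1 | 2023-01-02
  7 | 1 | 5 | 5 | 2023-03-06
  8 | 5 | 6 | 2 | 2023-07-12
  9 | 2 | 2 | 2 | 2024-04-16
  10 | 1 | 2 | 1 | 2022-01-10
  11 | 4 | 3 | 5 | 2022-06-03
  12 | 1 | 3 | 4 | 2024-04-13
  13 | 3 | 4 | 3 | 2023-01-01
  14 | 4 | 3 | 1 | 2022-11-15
SELECT name, price FROM products WHERE price < (SELECT AVG(price) FROM products)

Execution result:
name | price
Tablet | 59.48
Headphones | 158.26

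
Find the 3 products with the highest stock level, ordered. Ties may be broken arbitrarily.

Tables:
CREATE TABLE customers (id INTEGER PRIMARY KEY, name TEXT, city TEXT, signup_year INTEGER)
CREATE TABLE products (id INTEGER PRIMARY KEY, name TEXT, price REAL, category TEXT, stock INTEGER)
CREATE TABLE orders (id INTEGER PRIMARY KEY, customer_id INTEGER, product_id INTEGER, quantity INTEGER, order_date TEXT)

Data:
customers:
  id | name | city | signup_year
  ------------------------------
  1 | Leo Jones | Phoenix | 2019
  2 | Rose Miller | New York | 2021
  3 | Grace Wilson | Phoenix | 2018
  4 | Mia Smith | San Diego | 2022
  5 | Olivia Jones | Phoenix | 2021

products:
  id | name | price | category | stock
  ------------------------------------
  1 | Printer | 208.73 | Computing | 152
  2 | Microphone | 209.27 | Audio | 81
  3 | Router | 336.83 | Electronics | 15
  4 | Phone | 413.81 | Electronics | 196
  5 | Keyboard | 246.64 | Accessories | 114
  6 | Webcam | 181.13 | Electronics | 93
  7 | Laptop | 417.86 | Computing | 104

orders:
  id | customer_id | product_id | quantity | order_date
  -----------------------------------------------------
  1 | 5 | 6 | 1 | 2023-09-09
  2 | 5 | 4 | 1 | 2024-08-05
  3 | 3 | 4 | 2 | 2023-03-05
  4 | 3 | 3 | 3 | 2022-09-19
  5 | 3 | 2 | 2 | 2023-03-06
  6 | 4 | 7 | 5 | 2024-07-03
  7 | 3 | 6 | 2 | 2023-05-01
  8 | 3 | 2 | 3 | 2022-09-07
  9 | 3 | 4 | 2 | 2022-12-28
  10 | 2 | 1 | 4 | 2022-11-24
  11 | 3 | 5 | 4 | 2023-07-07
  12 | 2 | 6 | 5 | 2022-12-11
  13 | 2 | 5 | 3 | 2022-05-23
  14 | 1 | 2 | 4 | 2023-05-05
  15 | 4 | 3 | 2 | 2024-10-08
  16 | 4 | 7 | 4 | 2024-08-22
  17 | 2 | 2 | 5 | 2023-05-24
SELECT name, stock FROM products ORDER BY stock DESC LIMIT 3

Execution result:
name | stock
Phone | 196
Printer | 152
Keyboard | 114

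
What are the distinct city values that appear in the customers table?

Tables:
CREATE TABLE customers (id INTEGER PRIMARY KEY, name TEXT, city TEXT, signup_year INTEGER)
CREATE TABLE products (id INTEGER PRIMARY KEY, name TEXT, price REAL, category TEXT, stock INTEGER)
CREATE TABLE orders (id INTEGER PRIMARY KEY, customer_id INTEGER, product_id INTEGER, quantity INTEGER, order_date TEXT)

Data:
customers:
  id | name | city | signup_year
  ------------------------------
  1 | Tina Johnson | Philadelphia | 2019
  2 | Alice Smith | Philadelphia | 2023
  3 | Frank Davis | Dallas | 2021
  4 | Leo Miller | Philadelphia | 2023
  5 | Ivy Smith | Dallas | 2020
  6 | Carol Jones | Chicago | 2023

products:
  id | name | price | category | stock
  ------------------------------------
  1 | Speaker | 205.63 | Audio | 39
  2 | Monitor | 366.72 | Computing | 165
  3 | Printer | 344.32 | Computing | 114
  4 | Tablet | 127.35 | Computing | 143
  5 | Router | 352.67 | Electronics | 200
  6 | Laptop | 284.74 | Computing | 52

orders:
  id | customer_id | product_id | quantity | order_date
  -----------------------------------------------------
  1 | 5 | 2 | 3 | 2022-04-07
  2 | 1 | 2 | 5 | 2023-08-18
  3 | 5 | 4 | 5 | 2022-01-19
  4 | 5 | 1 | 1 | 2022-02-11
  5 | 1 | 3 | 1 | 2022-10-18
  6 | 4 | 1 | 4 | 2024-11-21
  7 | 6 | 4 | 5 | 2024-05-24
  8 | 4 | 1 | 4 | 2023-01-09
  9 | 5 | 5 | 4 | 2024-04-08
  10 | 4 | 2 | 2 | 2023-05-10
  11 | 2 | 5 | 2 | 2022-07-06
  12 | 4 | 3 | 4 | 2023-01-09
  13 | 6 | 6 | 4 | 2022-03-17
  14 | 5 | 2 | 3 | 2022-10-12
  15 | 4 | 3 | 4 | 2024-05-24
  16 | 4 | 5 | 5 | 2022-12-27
SELECT DISTINCT city FROM customers

Execution result:
city
Philadelphia
Dallas
Chicago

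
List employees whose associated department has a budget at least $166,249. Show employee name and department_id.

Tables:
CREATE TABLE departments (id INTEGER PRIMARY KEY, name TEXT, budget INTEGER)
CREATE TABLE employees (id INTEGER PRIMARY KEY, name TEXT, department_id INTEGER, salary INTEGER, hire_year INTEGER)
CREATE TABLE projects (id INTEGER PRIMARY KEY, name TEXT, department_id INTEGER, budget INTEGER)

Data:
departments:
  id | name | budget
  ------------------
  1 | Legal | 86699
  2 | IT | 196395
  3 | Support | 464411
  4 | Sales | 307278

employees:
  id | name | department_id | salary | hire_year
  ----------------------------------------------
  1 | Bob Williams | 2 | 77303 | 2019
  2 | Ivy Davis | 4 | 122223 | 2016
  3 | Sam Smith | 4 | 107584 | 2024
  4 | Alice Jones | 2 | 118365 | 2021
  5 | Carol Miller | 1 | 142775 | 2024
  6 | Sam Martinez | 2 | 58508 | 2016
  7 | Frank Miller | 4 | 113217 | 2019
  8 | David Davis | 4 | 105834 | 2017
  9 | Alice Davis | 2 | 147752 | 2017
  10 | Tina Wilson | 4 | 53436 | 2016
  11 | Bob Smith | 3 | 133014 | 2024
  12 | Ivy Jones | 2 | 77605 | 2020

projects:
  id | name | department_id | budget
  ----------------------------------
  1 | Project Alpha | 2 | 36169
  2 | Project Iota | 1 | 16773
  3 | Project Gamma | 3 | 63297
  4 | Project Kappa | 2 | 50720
SELECT name, department_id FROM employees WHERE department_id IN (SELECT id FROM departments WHERE budget >= 166249)

Execution result:
name | department_id
Bob Williams | 2
Ivy Davis | 4
Sam Smith | 4
Alice Jones | 2
Sam Martinez | 2
Frank Miller | 4
David Davis | 4
Alice Davis | 2
Tina Wilson | 4
Bob Smith | 3
Ivy Jones | 2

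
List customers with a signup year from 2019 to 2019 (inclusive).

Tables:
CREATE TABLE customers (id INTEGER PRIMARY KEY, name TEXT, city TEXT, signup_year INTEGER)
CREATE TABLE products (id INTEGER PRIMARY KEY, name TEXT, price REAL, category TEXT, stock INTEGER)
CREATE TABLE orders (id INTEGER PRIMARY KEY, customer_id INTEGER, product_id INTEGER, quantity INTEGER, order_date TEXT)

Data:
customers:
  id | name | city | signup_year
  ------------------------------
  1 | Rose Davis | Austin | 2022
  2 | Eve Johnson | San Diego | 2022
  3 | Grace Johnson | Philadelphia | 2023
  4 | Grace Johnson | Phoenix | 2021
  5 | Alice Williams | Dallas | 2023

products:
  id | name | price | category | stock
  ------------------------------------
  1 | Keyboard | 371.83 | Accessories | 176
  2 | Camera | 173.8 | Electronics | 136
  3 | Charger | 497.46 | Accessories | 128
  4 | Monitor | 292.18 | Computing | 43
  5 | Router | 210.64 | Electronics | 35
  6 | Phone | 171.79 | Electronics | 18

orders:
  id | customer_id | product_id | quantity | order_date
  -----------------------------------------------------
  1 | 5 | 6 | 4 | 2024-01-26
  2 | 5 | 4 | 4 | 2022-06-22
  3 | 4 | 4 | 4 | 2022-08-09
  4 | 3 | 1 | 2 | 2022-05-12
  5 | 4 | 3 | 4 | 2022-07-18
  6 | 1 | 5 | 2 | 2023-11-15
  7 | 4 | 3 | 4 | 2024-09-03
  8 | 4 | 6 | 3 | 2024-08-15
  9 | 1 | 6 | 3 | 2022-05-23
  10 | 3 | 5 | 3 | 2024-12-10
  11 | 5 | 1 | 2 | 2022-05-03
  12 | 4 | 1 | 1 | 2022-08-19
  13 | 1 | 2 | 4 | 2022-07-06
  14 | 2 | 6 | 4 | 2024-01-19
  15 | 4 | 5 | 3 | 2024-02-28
SELECT name, signup_year FROM customers WHERE signup_year BETWEEN 2019 AND 2019

Execution result:
(no rows)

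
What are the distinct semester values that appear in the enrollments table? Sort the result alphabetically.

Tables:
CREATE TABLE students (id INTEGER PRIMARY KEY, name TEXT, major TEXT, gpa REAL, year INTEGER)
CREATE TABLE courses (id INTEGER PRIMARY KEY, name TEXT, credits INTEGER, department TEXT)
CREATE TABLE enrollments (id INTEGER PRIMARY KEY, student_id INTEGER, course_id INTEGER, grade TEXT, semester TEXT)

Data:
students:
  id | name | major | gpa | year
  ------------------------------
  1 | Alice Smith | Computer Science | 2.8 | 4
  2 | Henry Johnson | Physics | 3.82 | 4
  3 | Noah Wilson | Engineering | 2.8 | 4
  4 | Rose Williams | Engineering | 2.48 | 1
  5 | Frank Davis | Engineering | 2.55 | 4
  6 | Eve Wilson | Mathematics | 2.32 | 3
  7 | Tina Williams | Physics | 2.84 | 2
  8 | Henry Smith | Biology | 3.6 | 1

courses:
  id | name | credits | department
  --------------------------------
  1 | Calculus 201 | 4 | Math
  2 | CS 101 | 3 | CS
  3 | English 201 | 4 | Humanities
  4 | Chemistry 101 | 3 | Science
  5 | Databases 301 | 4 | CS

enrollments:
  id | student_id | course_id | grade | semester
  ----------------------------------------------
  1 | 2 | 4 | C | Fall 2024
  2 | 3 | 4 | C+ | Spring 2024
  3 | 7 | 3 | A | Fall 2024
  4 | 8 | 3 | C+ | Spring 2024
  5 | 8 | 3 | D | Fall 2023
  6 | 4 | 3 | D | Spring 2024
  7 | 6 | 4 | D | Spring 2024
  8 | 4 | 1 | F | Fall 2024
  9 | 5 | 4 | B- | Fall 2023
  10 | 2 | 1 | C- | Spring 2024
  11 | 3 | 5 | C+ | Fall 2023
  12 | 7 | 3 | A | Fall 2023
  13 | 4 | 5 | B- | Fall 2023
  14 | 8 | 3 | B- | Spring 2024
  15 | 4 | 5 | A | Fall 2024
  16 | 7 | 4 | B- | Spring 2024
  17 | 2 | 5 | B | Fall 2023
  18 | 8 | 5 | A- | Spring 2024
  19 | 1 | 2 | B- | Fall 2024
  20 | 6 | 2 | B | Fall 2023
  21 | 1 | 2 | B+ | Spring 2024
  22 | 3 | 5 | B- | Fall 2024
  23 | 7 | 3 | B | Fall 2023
SELECT DISTINCT semester FROM enrollments ORDER BY semester

Execution result:
semester
Fall 2023
Fall 2024
Spring 2024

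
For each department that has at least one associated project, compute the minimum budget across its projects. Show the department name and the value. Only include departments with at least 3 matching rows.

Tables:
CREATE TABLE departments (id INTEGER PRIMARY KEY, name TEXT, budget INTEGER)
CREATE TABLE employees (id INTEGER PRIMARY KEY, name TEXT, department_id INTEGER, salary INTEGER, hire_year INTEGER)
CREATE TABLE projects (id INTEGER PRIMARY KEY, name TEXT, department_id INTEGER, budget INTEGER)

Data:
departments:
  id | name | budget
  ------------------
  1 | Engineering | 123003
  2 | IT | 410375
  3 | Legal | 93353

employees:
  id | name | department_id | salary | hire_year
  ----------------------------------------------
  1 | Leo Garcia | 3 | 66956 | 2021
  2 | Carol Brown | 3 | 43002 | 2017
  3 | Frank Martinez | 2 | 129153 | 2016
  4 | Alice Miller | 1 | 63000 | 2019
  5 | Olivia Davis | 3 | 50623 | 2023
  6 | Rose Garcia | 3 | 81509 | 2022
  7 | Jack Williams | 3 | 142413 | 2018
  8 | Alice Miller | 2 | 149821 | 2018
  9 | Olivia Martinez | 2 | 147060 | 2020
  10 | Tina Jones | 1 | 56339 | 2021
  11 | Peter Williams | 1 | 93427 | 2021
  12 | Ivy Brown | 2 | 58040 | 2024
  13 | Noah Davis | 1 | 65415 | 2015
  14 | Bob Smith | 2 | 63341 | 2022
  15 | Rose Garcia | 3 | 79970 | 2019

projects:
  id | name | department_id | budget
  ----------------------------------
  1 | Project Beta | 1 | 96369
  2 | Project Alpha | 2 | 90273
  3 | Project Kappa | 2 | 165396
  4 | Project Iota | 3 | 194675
SELECT p.name, MIN(c.budget) AS min_budget FROM projects c JOIN departments p ON c.department_id = p.id GROUP BY p.id, p.name HAVING COUNT(*) >= 3

Execution result:
(no rows)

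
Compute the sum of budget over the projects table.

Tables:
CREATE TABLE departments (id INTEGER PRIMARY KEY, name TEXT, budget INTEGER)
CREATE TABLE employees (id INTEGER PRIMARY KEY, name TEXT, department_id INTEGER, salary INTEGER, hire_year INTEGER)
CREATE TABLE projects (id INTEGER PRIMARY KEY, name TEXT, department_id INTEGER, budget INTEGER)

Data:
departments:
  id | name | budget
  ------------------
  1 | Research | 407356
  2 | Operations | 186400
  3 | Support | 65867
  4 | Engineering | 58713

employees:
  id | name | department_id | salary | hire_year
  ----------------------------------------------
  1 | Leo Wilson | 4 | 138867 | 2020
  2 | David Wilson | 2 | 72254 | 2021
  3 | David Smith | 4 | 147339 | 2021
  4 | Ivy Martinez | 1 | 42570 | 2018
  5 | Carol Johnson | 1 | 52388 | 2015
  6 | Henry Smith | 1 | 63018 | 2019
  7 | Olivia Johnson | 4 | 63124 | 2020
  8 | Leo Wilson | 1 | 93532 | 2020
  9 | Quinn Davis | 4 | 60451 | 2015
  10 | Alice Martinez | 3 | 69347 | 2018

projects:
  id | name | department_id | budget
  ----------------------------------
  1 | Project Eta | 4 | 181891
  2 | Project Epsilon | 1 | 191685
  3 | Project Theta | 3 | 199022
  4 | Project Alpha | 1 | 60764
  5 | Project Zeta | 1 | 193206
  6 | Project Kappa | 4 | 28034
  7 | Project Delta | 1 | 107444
SELECT SUM(budget) FROM projects

Execution result:
962046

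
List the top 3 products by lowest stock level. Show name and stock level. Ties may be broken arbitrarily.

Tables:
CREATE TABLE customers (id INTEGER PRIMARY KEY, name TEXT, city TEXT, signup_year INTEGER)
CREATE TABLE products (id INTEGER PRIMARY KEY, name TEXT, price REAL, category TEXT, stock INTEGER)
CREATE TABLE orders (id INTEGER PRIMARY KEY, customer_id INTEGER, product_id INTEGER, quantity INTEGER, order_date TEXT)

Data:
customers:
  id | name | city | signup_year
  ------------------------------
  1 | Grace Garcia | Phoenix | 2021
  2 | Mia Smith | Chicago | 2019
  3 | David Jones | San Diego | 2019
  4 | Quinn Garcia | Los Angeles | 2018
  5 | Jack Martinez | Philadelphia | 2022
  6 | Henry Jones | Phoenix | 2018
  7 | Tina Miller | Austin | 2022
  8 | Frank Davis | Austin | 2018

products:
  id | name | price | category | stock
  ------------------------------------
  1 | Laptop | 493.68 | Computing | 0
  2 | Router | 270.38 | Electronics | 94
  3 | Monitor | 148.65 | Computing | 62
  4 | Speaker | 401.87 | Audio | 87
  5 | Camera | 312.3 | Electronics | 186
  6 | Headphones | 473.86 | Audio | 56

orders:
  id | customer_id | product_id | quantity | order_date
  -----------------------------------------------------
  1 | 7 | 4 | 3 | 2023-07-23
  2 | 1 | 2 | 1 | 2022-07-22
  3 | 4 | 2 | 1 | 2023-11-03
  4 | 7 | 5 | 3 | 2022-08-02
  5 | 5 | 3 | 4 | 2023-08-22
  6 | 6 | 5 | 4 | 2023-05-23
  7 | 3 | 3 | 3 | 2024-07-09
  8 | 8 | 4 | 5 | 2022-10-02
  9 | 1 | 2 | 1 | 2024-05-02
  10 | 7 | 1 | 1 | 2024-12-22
SELECT name, stock FROM products ORDER BY stock ASC LIMIT 3

Execution result:
name | stock
Laptop | 0
Headphones | 56
Monitor | 62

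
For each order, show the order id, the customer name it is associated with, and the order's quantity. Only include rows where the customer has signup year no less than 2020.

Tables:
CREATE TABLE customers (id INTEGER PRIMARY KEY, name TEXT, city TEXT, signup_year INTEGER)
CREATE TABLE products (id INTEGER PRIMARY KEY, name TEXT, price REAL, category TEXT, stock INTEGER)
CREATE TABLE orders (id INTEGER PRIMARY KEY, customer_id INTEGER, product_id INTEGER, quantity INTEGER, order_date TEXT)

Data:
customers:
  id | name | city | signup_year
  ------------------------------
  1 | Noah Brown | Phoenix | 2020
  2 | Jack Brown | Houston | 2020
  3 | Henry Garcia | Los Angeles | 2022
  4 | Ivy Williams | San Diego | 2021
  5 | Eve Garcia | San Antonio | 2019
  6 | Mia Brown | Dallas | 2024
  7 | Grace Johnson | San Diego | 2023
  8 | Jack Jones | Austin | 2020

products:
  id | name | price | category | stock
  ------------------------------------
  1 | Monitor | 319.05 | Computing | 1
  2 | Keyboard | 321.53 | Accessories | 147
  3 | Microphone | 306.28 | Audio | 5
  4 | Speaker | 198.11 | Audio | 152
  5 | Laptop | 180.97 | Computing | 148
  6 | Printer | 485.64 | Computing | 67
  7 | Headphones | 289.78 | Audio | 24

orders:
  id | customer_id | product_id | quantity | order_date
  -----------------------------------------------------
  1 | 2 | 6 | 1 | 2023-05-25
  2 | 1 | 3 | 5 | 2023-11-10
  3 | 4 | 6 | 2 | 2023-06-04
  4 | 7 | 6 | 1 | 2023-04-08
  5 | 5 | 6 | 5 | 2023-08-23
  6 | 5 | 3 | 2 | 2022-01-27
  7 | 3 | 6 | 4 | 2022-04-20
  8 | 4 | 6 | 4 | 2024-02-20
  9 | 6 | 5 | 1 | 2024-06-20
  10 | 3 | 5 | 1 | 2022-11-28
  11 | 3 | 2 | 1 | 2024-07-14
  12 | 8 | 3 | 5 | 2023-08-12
SELECT c.id, p.name AS customer, c.quantity FROM orders c JOIN customers p ON c.customer_id = p.id WHERE p.signup_year >= 2020

Execution result:
id | customer | quantity
1 | Jack Brown | 1
2 | Noah Brown | 5
3 | Ivy Williams | 2
4 | Grace Johnson | 1
7 | Henry Garcia | 4
8 | Ivy Williams | 4
9 | Mia Brown | 1
10 | Henry Garcia | 1
11 | Henry Garcia | 1
12 | Jack Jones | 5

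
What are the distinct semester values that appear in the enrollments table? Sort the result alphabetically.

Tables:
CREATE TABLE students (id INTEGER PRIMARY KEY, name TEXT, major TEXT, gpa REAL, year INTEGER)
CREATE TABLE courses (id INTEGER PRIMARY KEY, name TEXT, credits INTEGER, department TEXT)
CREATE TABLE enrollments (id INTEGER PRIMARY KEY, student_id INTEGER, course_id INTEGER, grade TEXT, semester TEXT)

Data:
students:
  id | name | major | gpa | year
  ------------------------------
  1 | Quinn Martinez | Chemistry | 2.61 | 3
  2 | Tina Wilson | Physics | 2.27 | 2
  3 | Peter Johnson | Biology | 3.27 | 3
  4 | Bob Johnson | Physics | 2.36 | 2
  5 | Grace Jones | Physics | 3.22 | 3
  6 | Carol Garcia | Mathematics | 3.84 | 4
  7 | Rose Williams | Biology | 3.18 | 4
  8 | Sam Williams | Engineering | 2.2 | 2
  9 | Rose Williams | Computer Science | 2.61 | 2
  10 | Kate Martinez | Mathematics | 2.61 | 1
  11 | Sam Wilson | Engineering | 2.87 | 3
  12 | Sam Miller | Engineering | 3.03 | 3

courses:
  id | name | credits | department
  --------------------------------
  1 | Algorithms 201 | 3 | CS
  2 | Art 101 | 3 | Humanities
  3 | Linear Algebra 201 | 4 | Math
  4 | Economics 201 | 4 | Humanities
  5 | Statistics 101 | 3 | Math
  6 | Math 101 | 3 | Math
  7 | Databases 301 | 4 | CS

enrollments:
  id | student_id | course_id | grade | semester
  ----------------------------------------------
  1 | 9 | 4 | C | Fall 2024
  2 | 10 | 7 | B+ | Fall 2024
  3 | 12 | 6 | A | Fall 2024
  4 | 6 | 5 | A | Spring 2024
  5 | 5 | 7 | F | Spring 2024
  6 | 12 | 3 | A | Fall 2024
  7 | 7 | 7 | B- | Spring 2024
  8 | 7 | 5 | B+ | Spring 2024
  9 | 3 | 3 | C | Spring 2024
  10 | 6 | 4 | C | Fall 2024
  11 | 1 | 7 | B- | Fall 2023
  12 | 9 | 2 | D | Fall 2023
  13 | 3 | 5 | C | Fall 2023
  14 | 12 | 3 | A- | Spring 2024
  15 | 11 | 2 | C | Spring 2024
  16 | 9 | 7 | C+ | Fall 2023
SELECT DISTINCT semester FROM enrollments ORDER BY semester

Execution result:
semester
Fall 2023
Fall 2024
Spring 2024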